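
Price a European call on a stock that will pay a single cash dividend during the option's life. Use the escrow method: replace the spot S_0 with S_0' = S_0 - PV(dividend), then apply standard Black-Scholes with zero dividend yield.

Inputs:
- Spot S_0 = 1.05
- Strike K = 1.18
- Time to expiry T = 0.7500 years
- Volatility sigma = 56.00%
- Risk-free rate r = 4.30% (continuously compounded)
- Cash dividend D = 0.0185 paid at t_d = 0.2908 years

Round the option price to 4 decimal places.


PV(D) = D * exp(-r * t_d) = 0.0185 * 0.98757346 = 0.01827011
S_0' = S_0 - PV(D) = 1.0500 - 0.01827011 = 1.03172989
d1 = (ln(S_0'/K) + (r + sigma^2/2)*T) / (sigma*sqrt(T)) = 0.03210987
d2 = d1 - sigma*sqrt(T) = -0.45286435
exp(-rT) = 0.96826449
N(d1) = 0.51280779; N(d2) = 0.32532321
C = S_0' * N(d1) - K * exp(-rT) * N(d2) = 1.03172989 * 0.51280779 - 1.1800 * 0.96826449 * 0.32532321 = 0.1574

Answer: Price = 0.1574


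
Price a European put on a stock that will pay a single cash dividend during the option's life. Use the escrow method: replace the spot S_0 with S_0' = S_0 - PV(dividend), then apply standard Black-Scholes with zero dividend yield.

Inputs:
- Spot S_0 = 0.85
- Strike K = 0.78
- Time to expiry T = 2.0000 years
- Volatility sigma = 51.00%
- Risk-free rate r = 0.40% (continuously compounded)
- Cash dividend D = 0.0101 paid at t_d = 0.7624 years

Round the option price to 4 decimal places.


PV(D) = D * exp(-r * t_d) = 0.0101 * 0.99695505 = 0.01006925
S_0' = S_0 - PV(D) = 0.8500 - 0.01006925 = 0.83993075
d1 = (ln(S_0'/K) + (r + sigma^2/2)*T) / (sigma*sqrt(T)) = 0.47435154
d2 = d1 - sigma*sqrt(T) = -0.24689738
exp(-rT) = 0.99203191
N(-d1) = 0.31762462; N(-d2) = 0.59750618
P = K * exp(-rT) * N(-d2) - S_0' * N(-d1) = 0.7800 * 0.99203191 * 0.59750618 - 0.83993075 * 0.31762462 = 0.1956

Answer: Price = 0.1956


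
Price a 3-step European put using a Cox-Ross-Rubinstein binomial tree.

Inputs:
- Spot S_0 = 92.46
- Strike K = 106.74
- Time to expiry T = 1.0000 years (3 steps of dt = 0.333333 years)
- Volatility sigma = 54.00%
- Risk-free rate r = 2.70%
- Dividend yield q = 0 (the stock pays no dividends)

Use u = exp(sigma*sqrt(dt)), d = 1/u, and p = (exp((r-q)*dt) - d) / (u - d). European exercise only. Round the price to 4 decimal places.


Answer: Price = V(0,0) = 28.0348

Derivation:
dt = T/N = 0.333333
u = exp(sigma*sqrt(dt)) = 1.365839; d = 1/u = 0.732151
p = (exp((r-q)*dt) - d) / (u - d) = 0.436950
Discount per step: exp(-r*dt) = 0.991040
Stock lattice S(k, i) with i counting down-moves:
  k=0: S(0,0) = 92.4600
  k=1: S(1,0) = 126.2855; S(1,1) = 67.6946
  k=2: S(2,0) = 172.4857; S(2,1) = 92.4600; S(2,2) = 49.5627
  k=3: S(3,0) = 235.5878; S(3,1) = 126.2855; S(3,2) = 67.6946; S(3,3) = 36.2873
Terminal payoffs V(N, i) = max(K - S_T, 0):
  V(3,0) = 0.000000; V(3,1) = 0.000000; V(3,2) = 39.045362; V(3,3) = 70.452669
Backward induction: V(k, i) = exp(-r*dt) * [p * V(k+1, i) + (1-p) * V(k+1, i+1)].
  V(2,0) = exp(-r*dt) * [p*0.000000 + (1-p)*0.000000] = 0.000000
  V(2,1) = exp(-r*dt) * [p*0.000000 + (1-p)*39.045362] = 21.787533
  V(2,2) = exp(-r*dt) * [p*39.045362 + (1-p)*70.452669] = 56.220985
  V(1,0) = exp(-r*dt) * [p*0.000000 + (1-p)*21.787533] = 12.157567
  V(1,1) = exp(-r*dt) * [p*21.787533 + (1-p)*56.220985] = 40.806386
  V(0,0) = exp(-r*dt) * [p*12.157567 + (1-p)*40.806386] = 28.034842


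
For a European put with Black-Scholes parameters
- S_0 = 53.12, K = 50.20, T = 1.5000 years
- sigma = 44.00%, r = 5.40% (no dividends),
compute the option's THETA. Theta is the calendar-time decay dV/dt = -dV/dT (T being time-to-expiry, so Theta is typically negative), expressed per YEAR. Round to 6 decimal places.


d1 = 0.5246704567; d2 = -0.0142172867
phi(d1) = 0.3476433861; exp(-qT) = 1.0000000000; exp(-rT) = 0.9221936914
Theta = -S*exp(-qT)*phi(d1)*sigma/(2*sqrt(T)) + r*K*exp(-rT)*N(-d2) - q*S*exp(-qT)*N(-d1)
N(-d1) = 0.2999061491; N(-d2) = 0.5056716857; sqrt(T) = 1.2247448714
Term 1 = -53.1200 * 1.0000000000 * 0.3476433861 * 0.4400 / (2 * 1.2247448714) = -3.3171803877
Term 2 = 0.0540 * 50.2000 * 0.9221936914 * 0.5056716857 = 1.2641198781
Term 3 = 0 (no dividend yield, q = 0)
Theta = -3.3171803877 + (1.2641198781) + (0.0000000000) = -2.053061

Answer: Theta = -2.053061


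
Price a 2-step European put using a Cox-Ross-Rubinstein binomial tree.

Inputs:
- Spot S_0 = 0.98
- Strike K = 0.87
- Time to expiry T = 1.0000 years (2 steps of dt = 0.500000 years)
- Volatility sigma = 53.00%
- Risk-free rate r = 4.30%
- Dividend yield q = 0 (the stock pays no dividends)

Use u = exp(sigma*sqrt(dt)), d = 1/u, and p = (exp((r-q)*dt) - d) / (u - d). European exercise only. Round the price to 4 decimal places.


dt = T/N = 0.500000
u = exp(sigma*sqrt(dt)) = 1.454652; d = 1/u = 0.687450
p = (exp((r-q)*dt) - d) / (u - d) = 0.435717
Discount per step: exp(-r*dt) = 0.978729
Stock lattice S(k, i) with i counting down-moves:
  k=0: S(0,0) = 0.9800
  k=1: S(1,0) = 1.4256; S(1,1) = 0.6737
  k=2: S(2,0) = 2.0737; S(2,1) = 0.9800; S(2,2) = 0.4631
Terminal payoffs V(N, i) = max(K - S_T, 0):
  V(2,0) = 0.000000; V(2,1) = 0.000000; V(2,2) = 0.406865
Backward induction: V(k, i) = exp(-r*dt) * [p * V(k+1, i) + (1-p) * V(k+1, i+1)].
  V(1,0) = exp(-r*dt) * [p*0.000000 + (1-p)*0.000000] = 0.000000
  V(1,1) = exp(-r*dt) * [p*0.000000 + (1-p)*0.406865] = 0.224703
  V(0,0) = exp(-r*dt) * [p*0.000000 + (1-p)*0.224703] = 0.124099

Answer: Price = V(0,0) = 0.1241


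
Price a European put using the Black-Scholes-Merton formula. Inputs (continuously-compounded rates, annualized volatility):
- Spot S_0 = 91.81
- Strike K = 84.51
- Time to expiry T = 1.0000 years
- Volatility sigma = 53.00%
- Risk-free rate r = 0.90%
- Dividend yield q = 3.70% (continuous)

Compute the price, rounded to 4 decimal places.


Answer: Price = 15.7299

Derivation:
d1 = (ln(S/K) + (r - q + 0.5*sigma^2) * T) / (sigma * sqrt(T)) = 0.36849312
d2 = d1 - sigma * sqrt(T) = -0.16150688
exp(-rT) = 0.99104038; exp(-qT) = 0.96367614
P = K * exp(-rT) * N(-d2) - S_0 * exp(-qT) * N(-d1)
N(-d1) = 0.35625279; N(-d2) = 0.56415290
P = 84.5100 * 0.99104038 * 0.56415290 - 91.8100 * 0.96367614 * 0.35625279 = 15.7299


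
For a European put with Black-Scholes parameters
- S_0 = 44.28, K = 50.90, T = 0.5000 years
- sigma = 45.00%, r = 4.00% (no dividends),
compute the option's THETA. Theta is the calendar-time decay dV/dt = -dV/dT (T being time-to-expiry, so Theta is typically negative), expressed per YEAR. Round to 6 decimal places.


d1 = -0.2159184049; d2 = -0.5341164564
phi(d1) = 0.3897503348; exp(-qT) = 1.0000000000; exp(-rT) = 0.9801986733
Theta = -S*exp(-qT)*phi(d1)*sigma/(2*sqrt(T)) + r*K*exp(-rT)*N(-d2) - q*S*exp(-qT)*N(-d1)
N(-d1) = 0.5854743248; N(-d2) = 0.7033695176; sqrt(T) = 0.7071067812
Term 1 = -44.2800 * 1.0000000000 * 0.3897503348 * 0.4500 / (2 * 0.7071067812) = -5.4915080563
Term 2 = 0.0400 * 50.9000 * 0.9801986733 * 0.7033695176 = 1.4037036432
Term 3 = 0 (no dividend yield, q = 0)
Theta = -5.4915080563 + (1.4037036432) + (0.0000000000) = -4.087804

Answer: Theta = -4.087804


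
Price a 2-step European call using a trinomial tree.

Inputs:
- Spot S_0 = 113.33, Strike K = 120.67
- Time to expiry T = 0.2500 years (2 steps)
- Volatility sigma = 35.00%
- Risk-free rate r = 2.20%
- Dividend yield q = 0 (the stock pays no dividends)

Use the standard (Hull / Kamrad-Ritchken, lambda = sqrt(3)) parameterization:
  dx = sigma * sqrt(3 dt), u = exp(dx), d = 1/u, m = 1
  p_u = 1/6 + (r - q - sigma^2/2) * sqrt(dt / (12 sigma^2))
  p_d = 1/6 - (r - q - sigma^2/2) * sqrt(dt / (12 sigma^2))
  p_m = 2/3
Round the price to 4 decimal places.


Answer: Price = V(0,0) = 5.3425

Derivation:
dt = T/N = 0.125000; dx = sigma*sqrt(3*dt) = 0.214330
u = exp(dx) = 1.239032; d = 1/u = 0.807082
p_u = 0.155221, p_m = 0.666667, p_d = 0.178112
Discount per step: exp(-r*dt) = 0.997254
Stock lattice S(k, j) with j the centered position index:
  k=0: S(0,+0) = 113.3300
  k=1: S(1,-1) = 91.4666; S(1,+0) = 113.3300; S(1,+1) = 140.4195
  k=2: S(2,-2) = 73.8210; S(2,-1) = 91.4666; S(2,+0) = 113.3300; S(2,+1) = 140.4195; S(2,+2) = 173.9842
Terminal payoffs V(N, j) = max(S_T - K, 0):
  V(2,-2) = 0.000000; V(2,-1) = 0.000000; V(2,+0) = 0.000000; V(2,+1) = 19.749486; V(2,+2) = 53.314223
Backward induction: V(k, j) = exp(-r*dt) * [p_u * V(k+1, j+1) + p_m * V(k+1, j) + p_d * V(k+1, j-1)]
  V(1,-1) = exp(-r*dt) * [p_u*0.000000 + p_m*0.000000 + p_d*0.000000] = 0.000000
  V(1,+0) = exp(-r*dt) * [p_u*19.749486 + p_m*0.000000 + p_d*0.000000] = 3.057119
  V(1,+1) = exp(-r*dt) * [p_u*53.314223 + p_m*19.749486 + p_d*0.000000] = 21.382934
  V(0,+0) = exp(-r*dt) * [p_u*21.382934 + p_m*3.057119 + p_d*0.000000] = 5.342451


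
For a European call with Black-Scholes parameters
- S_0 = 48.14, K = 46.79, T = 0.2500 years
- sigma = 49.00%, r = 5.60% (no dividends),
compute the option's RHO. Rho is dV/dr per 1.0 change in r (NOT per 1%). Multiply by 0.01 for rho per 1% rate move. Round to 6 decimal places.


d1 = 0.2957405203; d2 = 0.0507405203
phi(d1) = 0.3818720169; exp(-qT) = 1.0000000000; exp(-rT) = 0.9860975443
N(d2) = 0.5202338562
Rho = K*T*exp(-rT)*N(d2) = 46.7900 * 0.2500 * 0.9860975443 * 0.5202338562 = 6.000833

Answer: Rho = 6.000833


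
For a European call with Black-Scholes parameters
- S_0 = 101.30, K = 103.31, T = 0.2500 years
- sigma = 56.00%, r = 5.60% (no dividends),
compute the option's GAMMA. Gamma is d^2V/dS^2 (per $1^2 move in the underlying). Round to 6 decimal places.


d1 = 0.1198294085; d2 = -0.1601705915
phi(d1) = 0.3960883143; exp(-qT) = 1.0000000000; exp(-rT) = 0.9860975443
Gamma = exp(-qT) * phi(d1) / (S * sigma * sqrt(T)) = 1.0000000000 * 0.3960883143 / (101.3000 * 0.5600 * 0.5000000000) = 0.013964

Answer: Gamma = 0.013964


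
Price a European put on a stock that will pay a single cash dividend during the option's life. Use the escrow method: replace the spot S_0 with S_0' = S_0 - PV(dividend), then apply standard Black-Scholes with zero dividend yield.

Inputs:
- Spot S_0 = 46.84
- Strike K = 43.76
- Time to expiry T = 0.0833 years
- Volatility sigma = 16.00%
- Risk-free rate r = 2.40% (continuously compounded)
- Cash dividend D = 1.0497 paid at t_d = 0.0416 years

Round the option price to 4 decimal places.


Answer: Price = 0.1637

Derivation:
PV(D) = D * exp(-r * t_d) = 1.0497 * 0.99900210 = 1.04865250
S_0' = S_0 - PV(D) = 46.8400 - 1.04865250 = 45.79134750
d1 = (ln(S_0'/K) + (r + sigma^2/2)*T) / (sigma*sqrt(T)) = 1.04897602
d2 = d1 - sigma*sqrt(T) = 1.00279723
exp(-rT) = 0.99800280
N(-d1) = 0.14709458; N(-d2) = 0.15797935
P = K * exp(-rT) * N(-d2) - S_0' * N(-d1) = 43.7600 * 0.99800280 * 0.15797935 - 45.79134750 * 0.14709458 = 0.1637


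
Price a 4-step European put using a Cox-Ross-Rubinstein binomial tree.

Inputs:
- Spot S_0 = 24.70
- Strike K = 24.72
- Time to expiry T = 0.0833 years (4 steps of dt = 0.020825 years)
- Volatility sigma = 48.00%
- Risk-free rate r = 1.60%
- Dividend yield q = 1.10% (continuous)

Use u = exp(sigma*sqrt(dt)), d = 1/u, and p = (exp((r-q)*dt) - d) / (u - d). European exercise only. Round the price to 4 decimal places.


Answer: Price = V(0,0) = 1.2898

Derivation:
dt = T/N = 0.020825
u = exp(sigma*sqrt(dt)) = 1.071724; d = 1/u = 0.933076
p = (exp((r-q)*dt) - d) / (u - d) = 0.483441
Discount per step: exp(-r*dt) = 0.999667
Stock lattice S(k, i) with i counting down-moves:
  k=0: S(0,0) = 24.7000
  k=1: S(1,0) = 26.4716; S(1,1) = 23.0470
  k=2: S(2,0) = 28.3702; S(2,1) = 24.7000; S(2,2) = 21.5046
  k=3: S(3,0) = 30.4050; S(3,1) = 26.4716; S(3,2) = 23.0470; S(3,3) = 20.0654
  k=4: S(4,0) = 32.5858; S(4,1) = 28.3702; S(4,2) = 24.7000; S(4,3) = 21.5046; S(4,4) = 18.7226
Terminal payoffs V(N, i) = max(K - S_T, 0):
  V(4,0) = 0.000000; V(4,1) = 0.000000; V(4,2) = 0.020000; V(4,3) = 3.215399; V(4,4) = 5.997415
Backward induction: V(k, i) = exp(-r*dt) * [p * V(k+1, i) + (1-p) * V(k+1, i+1)].
  V(3,0) = exp(-r*dt) * [p*0.000000 + (1-p)*0.000000] = 0.000000
  V(3,1) = exp(-r*dt) * [p*0.000000 + (1-p)*0.020000] = 0.010328
  V(3,2) = exp(-r*dt) * [p*0.020000 + (1-p)*3.215399] = 1.670056
  V(3,3) = exp(-r*dt) * [p*3.215399 + (1-p)*5.997415] = 4.650925
  V(2,0) = exp(-r*dt) * [p*0.000000 + (1-p)*0.010328] = 0.005333
  V(2,1) = exp(-r*dt) * [p*0.010328 + (1-p)*1.670056] = 0.867386
  V(2,2) = exp(-r*dt) * [p*1.670056 + (1-p)*4.650925] = 3.208782
  V(1,0) = exp(-r*dt) * [p*0.005333 + (1-p)*0.867386] = 0.450484
  V(1,1) = exp(-r*dt) * [p*0.867386 + (1-p)*3.208782] = 2.076163
  V(0,0) = exp(-r*dt) * [p*0.450484 + (1-p)*2.076163] = 1.289814


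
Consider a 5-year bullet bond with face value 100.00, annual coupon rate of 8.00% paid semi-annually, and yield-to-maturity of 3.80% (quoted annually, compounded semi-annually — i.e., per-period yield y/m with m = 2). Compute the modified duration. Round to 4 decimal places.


Coupon per period c = face * coupon_rate / m = 4.000000
Periods per year m = 2; per-period yield y/m = 0.019000
Number of cashflows N = 10
Cashflows (t years, CF_t, discount factor 1/(1+y/m)^(m*t), PV):
  t = 0.5000: CF_t = 4.000000, DF = 0.981354, PV = 3.925417
  t = 1.0000: CF_t = 4.000000, DF = 0.963056, PV = 3.852225
  t = 1.5000: CF_t = 4.000000, DF = 0.945099, PV = 3.780397
  t = 2.0000: CF_t = 4.000000, DF = 0.927477, PV = 3.709909
  t = 2.5000: CF_t = 4.000000, DF = 0.910184, PV = 3.640735
  t = 3.0000: CF_t = 4.000000, DF = 0.893213, PV = 3.572851
  t = 3.5000: CF_t = 4.000000, DF = 0.876558, PV = 3.506232
  t = 4.0000: CF_t = 4.000000, DF = 0.860214, PV = 3.440856
  t = 4.5000: CF_t = 4.000000, DF = 0.844175, PV = 3.376699
  t = 5.0000: CF_t = 104.000000, DF = 0.828434, PV = 86.157185
Price P = sum_t PV_t = 118.962506
First compute Macaulay numerator sum_t t * PV_t:
  t * PV_t at t = 0.5000: 1.962709
  t * PV_t at t = 1.0000: 3.852225
  t * PV_t at t = 1.5000: 5.670596
  t * PV_t at t = 2.0000: 7.419818
  t * PV_t at t = 2.5000: 9.101838
  t * PV_t at t = 3.0000: 10.718553
  t * PV_t at t = 3.5000: 12.271814
  t * PV_t at t = 4.0000: 13.763425
  t * PV_t at t = 4.5000: 15.195145
  t * PV_t at t = 5.0000: 430.785923
Macaulay duration D = 510.742044 / 118.962506 = 4.293303
Modified duration = D / (1 + y/m) = 4.293303 / (1 + 0.019000) = 4.213251

Answer: Modified duration = 4.2133


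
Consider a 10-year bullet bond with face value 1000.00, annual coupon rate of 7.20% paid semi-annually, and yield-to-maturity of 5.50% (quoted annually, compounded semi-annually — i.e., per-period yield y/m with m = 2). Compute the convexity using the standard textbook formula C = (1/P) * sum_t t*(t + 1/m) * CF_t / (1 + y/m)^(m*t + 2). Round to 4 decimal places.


Answer: Convexity = 66.6501

Derivation:
Coupon per period c = face * coupon_rate / m = 36.000000
Periods per year m = 2; per-period yield y/m = 0.027500
Number of cashflows N = 20
Cashflows (t years, CF_t, discount factor 1/(1+y/m)^(m*t), PV):
  t = 0.5000: CF_t = 36.000000, DF = 0.973236, PV = 35.036496
  t = 1.0000: CF_t = 36.000000, DF = 0.947188, PV = 34.098780
  t = 1.5000: CF_t = 36.000000, DF = 0.921838, PV = 33.186160
  t = 2.0000: CF_t = 36.000000, DF = 0.897166, PV = 32.297966
  t = 2.5000: CF_t = 36.000000, DF = 0.873154, PV = 31.433544
  t = 3.0000: CF_t = 36.000000, DF = 0.849785, PV = 30.592257
  t = 3.5000: CF_t = 36.000000, DF = 0.827041, PV = 29.773486
  t = 4.0000: CF_t = 36.000000, DF = 0.804906, PV = 28.976629
  t = 4.5000: CF_t = 36.000000, DF = 0.783364, PV = 28.201099
  t = 5.0000: CF_t = 36.000000, DF = 0.762398, PV = 27.446325
  t = 5.5000: CF_t = 36.000000, DF = 0.741993, PV = 26.711751
  t = 6.0000: CF_t = 36.000000, DF = 0.722134, PV = 25.996838
  t = 6.5000: CF_t = 36.000000, DF = 0.702807, PV = 25.301059
  t = 7.0000: CF_t = 36.000000, DF = 0.683997, PV = 24.623902
  t = 7.5000: CF_t = 36.000000, DF = 0.665691, PV = 23.964868
  t = 8.0000: CF_t = 36.000000, DF = 0.647874, PV = 23.323473
  t = 8.5000: CF_t = 36.000000, DF = 0.630535, PV = 22.699243
  t = 9.0000: CF_t = 36.000000, DF = 0.613659, PV = 22.091721
  t = 9.5000: CF_t = 36.000000, DF = 0.597235, PV = 21.500458
  t = 10.0000: CF_t = 1036.000000, DF = 0.581251, PV = 602.175587
Price P = sum_t PV_t = 1129.431643
Convexity numerator sum_t t*(t + 1/m) * CF_t / (1+y/m)^(m*t + 2):
  t = 0.5000: term = 16.593080
  t = 1.0000: term = 48.446950
  t = 1.5000: term = 94.300632
  t = 2.0000: term = 152.961284
  t = 2.5000: term = 223.301145
  t = 3.0000: term = 304.254602
  t = 3.5000: term = 394.815379
  t = 4.0000: term = 494.033843
  t = 4.5000: term = 601.014407
  t = 5.0000: term = 714.913055
  t = 5.5000: term = 834.934955
  t = 6.0000: term = 960.332176
  t = 6.5000: term = 1090.401497
  t = 7.0000: term = 1224.482310
  t = 7.5000: term = 1361.954603
  t = 8.0000: term = 1502.237032
  t = 8.5000: term = 1644.785071
  t = 9.0000: term = 1789.089243
  t = 9.5000: term = 1934.673418
  t = 10.0000: term = 59889.237316
Convexity = (1/P) * sum = 75276.762000 / 1129.431643 = 66.650127


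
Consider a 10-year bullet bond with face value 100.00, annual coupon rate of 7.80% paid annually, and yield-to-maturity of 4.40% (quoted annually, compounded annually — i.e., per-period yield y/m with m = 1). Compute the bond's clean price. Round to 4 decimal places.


Answer: Price = 127.0360

Derivation:
Coupon per period c = face * coupon_rate / m = 7.800000
Periods per year m = 1; per-period yield y/m = 0.044000
Number of cashflows N = 10
Cashflows (t years, CF_t, discount factor 1/(1+y/m)^(m*t), PV):
  t = 1.0000: CF_t = 7.800000, DF = 0.957854, PV = 7.471264
  t = 2.0000: CF_t = 7.800000, DF = 0.917485, PV = 7.156383
  t = 3.0000: CF_t = 7.800000, DF = 0.878817, PV = 6.854773
  t = 4.0000: CF_t = 7.800000, DF = 0.841779, PV = 6.565875
  t = 5.0000: CF_t = 7.800000, DF = 0.806302, PV = 6.289152
  t = 6.0000: CF_t = 7.800000, DF = 0.772320, PV = 6.024092
  t = 7.0000: CF_t = 7.800000, DF = 0.739770, PV = 5.770203
  t = 8.0000: CF_t = 7.800000, DF = 0.708592, PV = 5.527015
  t = 9.0000: CF_t = 7.800000, DF = 0.678728, PV = 5.294075
  t = 10.0000: CF_t = 107.800000, DF = 0.650122, PV = 70.083176
Price P = sum_t PV_t = 127.036010


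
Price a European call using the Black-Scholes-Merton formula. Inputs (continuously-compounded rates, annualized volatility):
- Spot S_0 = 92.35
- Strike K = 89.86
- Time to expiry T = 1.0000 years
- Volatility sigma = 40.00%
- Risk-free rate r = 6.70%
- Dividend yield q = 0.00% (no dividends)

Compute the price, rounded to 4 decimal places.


Answer: Price = 18.5185

Derivation:
d1 = (ln(S/K) + (r - q + 0.5*sigma^2) * T) / (sigma * sqrt(T)) = 0.43583201
d2 = d1 - sigma * sqrt(T) = 0.03583201
exp(-rT) = 0.93519520; exp(-qT) = 1.00000000
C = S_0 * exp(-qT) * N(d1) - K * exp(-rT) * N(d2)
N(d1) = 0.66852069; N(d2) = 0.51429184
C = 92.3500 * 1.00000000 * 0.66852069 - 89.8600 * 0.93519520 * 0.51429184 = 18.5185


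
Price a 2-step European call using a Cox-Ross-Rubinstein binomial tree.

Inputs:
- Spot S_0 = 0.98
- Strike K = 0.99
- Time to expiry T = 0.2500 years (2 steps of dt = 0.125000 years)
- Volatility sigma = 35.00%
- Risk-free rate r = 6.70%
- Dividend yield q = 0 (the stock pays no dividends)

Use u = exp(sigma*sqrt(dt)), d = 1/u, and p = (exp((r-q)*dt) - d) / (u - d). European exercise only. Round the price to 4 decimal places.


dt = T/N = 0.125000
u = exp(sigma*sqrt(dt)) = 1.131726; d = 1/u = 0.883606
p = (exp((r-q)*dt) - d) / (u - d) = 0.502999
Discount per step: exp(-r*dt) = 0.991660
Stock lattice S(k, i) with i counting down-moves:
  k=0: S(0,0) = 0.9800
  k=1: S(1,0) = 1.1091; S(1,1) = 0.8659
  k=2: S(2,0) = 1.2552; S(2,1) = 0.9800; S(2,2) = 0.7651
Terminal payoffs V(N, i) = max(S_T - K, 0):
  V(2,0) = 0.265187; V(2,1) = 0.000000; V(2,2) = 0.000000
Backward induction: V(k, i) = exp(-r*dt) * [p * V(k+1, i) + (1-p) * V(k+1, i+1)].
  V(1,0) = exp(-r*dt) * [p*0.265187 + (1-p)*0.000000] = 0.132276
  V(1,1) = exp(-r*dt) * [p*0.000000 + (1-p)*0.000000] = 0.000000
  V(0,0) = exp(-r*dt) * [p*0.132276 + (1-p)*0.000000] = 0.065980

Answer: Price = V(0,0) = 0.0660


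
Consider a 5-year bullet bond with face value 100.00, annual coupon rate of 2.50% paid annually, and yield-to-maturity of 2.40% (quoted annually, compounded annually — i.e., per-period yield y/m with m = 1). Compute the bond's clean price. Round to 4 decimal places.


Answer: Price = 100.4659

Derivation:
Coupon per period c = face * coupon_rate / m = 2.500000
Periods per year m = 1; per-period yield y/m = 0.024000
Number of cashflows N = 5
Cashflows (t years, CF_t, discount factor 1/(1+y/m)^(m*t), PV):
  t = 1.0000: CF_t = 2.500000, DF = 0.976562, PV = 2.441406
  t = 2.0000: CF_t = 2.500000, DF = 0.953674, PV = 2.384186
  t = 3.0000: CF_t = 2.500000, DF = 0.931323, PV = 2.328306
  t = 4.0000: CF_t = 2.500000, DF = 0.909495, PV = 2.273737
  t = 5.0000: CF_t = 102.500000, DF = 0.888178, PV = 91.038288
Price P = sum_t PV_t = 100.465923


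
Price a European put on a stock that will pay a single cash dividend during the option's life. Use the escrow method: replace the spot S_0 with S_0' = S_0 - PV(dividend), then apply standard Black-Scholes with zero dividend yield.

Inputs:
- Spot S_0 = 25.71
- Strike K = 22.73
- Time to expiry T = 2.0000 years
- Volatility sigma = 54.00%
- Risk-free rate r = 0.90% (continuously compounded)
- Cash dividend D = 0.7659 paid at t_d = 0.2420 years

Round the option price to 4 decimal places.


Answer: Price = 5.7894

Derivation:
PV(D) = D * exp(-r * t_d) = 0.7659 * 0.99782437 = 0.76423369
S_0' = S_0 - PV(D) = 25.7100 - 0.76423369 = 24.94576631
d1 = (ln(S_0'/K) + (r + sigma^2/2)*T) / (sigma*sqrt(T)) = 0.52721159
d2 = d1 - sigma*sqrt(T) = -0.23646373
exp(-rT) = 0.98216103
N(-d1) = 0.29902333; N(-d2) = 0.59346358
P = K * exp(-rT) * N(-d2) - S_0' * N(-d1) = 22.7300 * 0.98216103 * 0.59346358 - 24.94576631 * 0.29902333 = 5.7894


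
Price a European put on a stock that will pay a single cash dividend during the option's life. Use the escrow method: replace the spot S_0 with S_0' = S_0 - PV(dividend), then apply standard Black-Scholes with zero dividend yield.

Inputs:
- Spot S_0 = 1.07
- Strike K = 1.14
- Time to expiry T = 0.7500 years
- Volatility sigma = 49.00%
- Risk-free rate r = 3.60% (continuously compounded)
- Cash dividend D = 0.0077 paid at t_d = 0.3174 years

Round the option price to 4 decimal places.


Answer: Price = 0.2070

Derivation:
PV(D) = D * exp(-r * t_d) = 0.0077 * 0.98863863 = 0.00761252
S_0' = S_0 - PV(D) = 1.0700 - 0.00761252 = 1.06238748
d1 = (ln(S_0'/K) + (r + sigma^2/2)*T) / (sigma*sqrt(T)) = 0.10964460
d2 = d1 - sigma*sqrt(T) = -0.31470785
exp(-rT) = 0.97336124
N(-d1) = 0.45634562; N(-d2) = 0.62350826
P = K * exp(-rT) * N(-d2) - S_0' * N(-d1) = 1.1400 * 0.97336124 * 0.62350826 - 1.06238748 * 0.45634562 = 0.2070


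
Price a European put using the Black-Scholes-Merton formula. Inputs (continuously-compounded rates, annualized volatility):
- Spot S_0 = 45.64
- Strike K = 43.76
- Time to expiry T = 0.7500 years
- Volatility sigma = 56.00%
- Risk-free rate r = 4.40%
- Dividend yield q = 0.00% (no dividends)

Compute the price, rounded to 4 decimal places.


d1 = (ln(S/K) + (r - q + 0.5*sigma^2) * T) / (sigma * sqrt(T)) = 0.39726723
d2 = d1 - sigma * sqrt(T) = -0.08770700
exp(-rT) = 0.96753856; exp(-qT) = 1.00000000
P = K * exp(-rT) * N(-d2) - S_0 * exp(-qT) * N(-d1)
N(-d1) = 0.34558521; N(-d2) = 0.53494522
P = 43.7600 * 0.96753856 * 0.53494522 - 45.6400 * 1.00000000 * 0.34558521 = 6.8768

Answer: Price = 6.8768


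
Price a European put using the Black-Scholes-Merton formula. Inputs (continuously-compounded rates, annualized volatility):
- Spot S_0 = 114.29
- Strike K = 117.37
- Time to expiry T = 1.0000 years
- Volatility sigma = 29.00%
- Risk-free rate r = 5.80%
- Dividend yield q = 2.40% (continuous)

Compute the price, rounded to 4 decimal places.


Answer: Price = 12.4089

Derivation:
d1 = (ln(S/K) + (r - q + 0.5*sigma^2) * T) / (sigma * sqrt(T)) = 0.17054393
d2 = d1 - sigma * sqrt(T) = -0.11945607
exp(-rT) = 0.94364995; exp(-qT) = 0.97628571
P = K * exp(-rT) * N(-d2) - S_0 * exp(-qT) * N(-d1)
N(-d1) = 0.43229119; N(-d2) = 0.54754298
P = 117.3700 * 0.94364995 * 0.54754298 - 114.2900 * 0.97628571 * 0.43229119 = 12.4089


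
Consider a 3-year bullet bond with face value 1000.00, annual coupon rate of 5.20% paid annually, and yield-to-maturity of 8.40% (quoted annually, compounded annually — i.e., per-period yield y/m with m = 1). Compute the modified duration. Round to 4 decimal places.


Coupon per period c = face * coupon_rate / m = 52.000000
Periods per year m = 1; per-period yield y/m = 0.084000
Number of cashflows N = 3
Cashflows (t years, CF_t, discount factor 1/(1+y/m)^(m*t), PV):
  t = 1.0000: CF_t = 52.000000, DF = 0.922509, PV = 47.970480
  t = 2.0000: CF_t = 52.000000, DF = 0.851023, PV = 44.253210
  t = 3.0000: CF_t = 1052.000000, DF = 0.785077, PV = 825.900812
Price P = sum_t PV_t = 918.124502
First compute Macaulay numerator sum_t t * PV_t:
  t * PV_t at t = 1.0000: 47.970480
  t * PV_t at t = 2.0000: 88.506420
  t * PV_t at t = 3.0000: 2477.702437
Macaulay duration D = 2614.179336 / 918.124502 = 2.847304
Modified duration = D / (1 + y/m) = 2.847304 / (1 + 0.084000) = 2.626664

Answer: Modified duration = 2.6267


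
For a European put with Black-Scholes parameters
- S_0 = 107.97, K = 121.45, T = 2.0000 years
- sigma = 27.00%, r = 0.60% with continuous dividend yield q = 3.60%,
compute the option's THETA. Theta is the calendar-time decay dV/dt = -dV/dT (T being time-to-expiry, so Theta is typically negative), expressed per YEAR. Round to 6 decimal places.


d1 = -0.2743292639; d2 = -0.6561669257
phi(d1) = 0.3842096908; exp(-qT) = 0.9305308958; exp(-rT) = 0.9880717129
Theta = -S*exp(-qT)*phi(d1)*sigma/(2*sqrt(T)) + r*K*exp(-rT)*N(-d2) - q*S*exp(-qT)*N(-d1)
N(-d1) = 0.6080842013; N(-d2) = 0.7441416365; sqrt(T) = 1.4142135624
Term 1 = -107.9700 * 0.9305308958 * 0.3842096908 * 0.2700 / (2 * 1.4142135624) = -3.6848599307
Term 2 = 0.0060 * 121.4500 * 0.9880717129 * 0.7441416365 = 0.5357878251
Term 3 = -0.0360 * 107.9700 * 0.9305308958 * 0.6080842013 = -2.1993792305
Theta = -3.6848599307 + (0.5357878251) + (-2.1993792305) = -5.348451

Answer: Theta = -5.348451


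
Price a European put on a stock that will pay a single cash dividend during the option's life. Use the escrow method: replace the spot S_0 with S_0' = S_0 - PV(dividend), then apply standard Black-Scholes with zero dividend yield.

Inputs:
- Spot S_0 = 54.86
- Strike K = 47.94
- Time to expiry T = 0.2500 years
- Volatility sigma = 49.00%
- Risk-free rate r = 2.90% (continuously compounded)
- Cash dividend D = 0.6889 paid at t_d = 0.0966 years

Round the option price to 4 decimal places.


PV(D) = D * exp(-r * t_d) = 0.6889 * 0.99720252 = 0.68697282
S_0' = S_0 - PV(D) = 54.8600 - 0.68697282 = 54.17302718
d1 = (ln(S_0'/K) + (r + sigma^2/2)*T) / (sigma*sqrt(T)) = 0.65100164
d2 = d1 - sigma*sqrt(T) = 0.40600164
exp(-rT) = 0.99277622
N(-d1) = 0.25752271; N(-d2) = 0.34237070
P = K * exp(-rT) * N(-d2) - S_0' * N(-d1) = 47.9400 * 0.99277622 * 0.34237070 - 54.17302718 * 0.25752271 = 2.3439

Answer: Price = 2.3439


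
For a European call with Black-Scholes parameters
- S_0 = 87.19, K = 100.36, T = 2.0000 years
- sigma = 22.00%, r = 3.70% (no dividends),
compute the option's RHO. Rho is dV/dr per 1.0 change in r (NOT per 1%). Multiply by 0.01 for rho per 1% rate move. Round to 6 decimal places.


Answer: Rho = 66.311486

Derivation:
d1 = -0.0587351050; d2 = -0.3698620887
phi(d1) = 0.3982547355; exp(-qT) = 1.0000000000; exp(-rT) = 0.9286716938
N(d2) = 0.3557426251
Rho = K*T*exp(-rT)*N(d2) = 100.3600 * 2.0000 * 0.9286716938 * 0.3557426251 = 66.311486


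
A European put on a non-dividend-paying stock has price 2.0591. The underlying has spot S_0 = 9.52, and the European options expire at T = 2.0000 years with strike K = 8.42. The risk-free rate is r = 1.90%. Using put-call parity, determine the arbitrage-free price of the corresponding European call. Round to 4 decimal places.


Answer: Call price = 3.4731

Derivation:
Put-call parity: C - P = S_0 * exp(-qT) - K * exp(-rT).
S_0 * exp(-qT) = 9.5200 * 1.00000000 = 9.52000000
K * exp(-rT) = 8.4200 * 0.96271294 = 8.10604296
C = P + S*exp(-qT) - K*exp(-rT)
C = 2.0591 + 9.52000000 - 8.10604296 = 3.4731


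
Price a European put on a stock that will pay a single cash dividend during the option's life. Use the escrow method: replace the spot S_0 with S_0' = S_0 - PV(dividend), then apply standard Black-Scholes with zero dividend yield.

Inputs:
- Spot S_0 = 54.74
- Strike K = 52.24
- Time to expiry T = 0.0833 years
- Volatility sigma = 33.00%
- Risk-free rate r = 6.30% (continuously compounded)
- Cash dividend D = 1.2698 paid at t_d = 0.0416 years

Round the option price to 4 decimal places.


PV(D) = D * exp(-r * t_d) = 1.2698 * 0.99738263 = 1.26647647
S_0' = S_0 - PV(D) = 54.7400 - 1.26647647 = 53.47352353
d1 = (ln(S_0'/K) + (r + sigma^2/2)*T) / (sigma*sqrt(T)) = 0.34775770
d2 = d1 - sigma*sqrt(T) = 0.25251396
exp(-rT) = 0.99476585
N(-d1) = 0.36401108; N(-d2) = 0.40032191
P = K * exp(-rT) * N(-d2) - S_0' * N(-d1) = 52.2400 * 0.99476585 * 0.40032191 - 53.47352353 * 0.36401108 = 1.3384

Answer: Price = 1.3384


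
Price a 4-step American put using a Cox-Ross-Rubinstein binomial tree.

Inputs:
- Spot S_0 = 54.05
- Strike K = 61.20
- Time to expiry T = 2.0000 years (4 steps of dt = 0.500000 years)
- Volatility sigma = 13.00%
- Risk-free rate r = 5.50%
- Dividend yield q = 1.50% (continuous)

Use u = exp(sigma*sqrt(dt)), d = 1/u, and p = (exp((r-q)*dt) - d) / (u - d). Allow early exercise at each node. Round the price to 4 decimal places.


Answer: Price = V(0,0) = 7.1500

Derivation:
dt = T/N = 0.500000
u = exp(sigma*sqrt(dt)) = 1.096281; d = 1/u = 0.912175
p = (exp((r-q)*dt) - d) / (u - d) = 0.586761
Discount per step: exp(-r*dt) = 0.972875
Stock lattice S(k, i) with i counting down-moves:
  k=0: S(0,0) = 54.0500
  k=1: S(1,0) = 59.2540; S(1,1) = 49.3030
  k=2: S(2,0) = 64.9591; S(2,1) = 54.0500; S(2,2) = 44.9730
  k=3: S(3,0) = 71.2134; S(3,1) = 59.2540; S(3,2) = 49.3030; S(3,3) = 41.0232
  k=4: S(4,0) = 78.0699; S(4,1) = 64.9591; S(4,2) = 54.0500; S(4,3) = 44.9730; S(4,4) = 37.4203
Terminal payoffs V(N, i) = max(K - S_T, 0):
  V(4,0) = 0.000000; V(4,1) = 0.000000; V(4,2) = 7.150000; V(4,3) = 16.227024; V(4,4) = 23.779675
Backward induction: V(k, i) = exp(-r*dt) * [p * V(k+1, i) + (1-p) * V(k+1, i+1)]; then take max(V_cont, immediate exercise) for American.
  V(3,0) = exp(-r*dt) * [p*0.000000 + (1-p)*0.000000] = 0.000000; exercise = 0.000000; V(3,0) = max -> 0.000000
  V(3,1) = exp(-r*dt) * [p*0.000000 + (1-p)*7.150000] = 2.874510; exercise = 1.945992; V(3,1) = max -> 2.874510
  V(3,2) = exp(-r*dt) * [p*7.150000 + (1-p)*16.227024] = 10.605284; exercise = 11.896964; V(3,2) = max -> 11.896964
  V(3,3) = exp(-r*dt) * [p*16.227024 + (1-p)*23.779675] = 18.823248; exercise = 20.176794; V(3,3) = max -> 20.176794
  V(2,0) = exp(-r*dt) * [p*0.000000 + (1-p)*2.874510] = 1.155637; exercise = 0.000000; V(2,0) = max -> 1.155637
  V(2,1) = exp(-r*dt) * [p*2.874510 + (1-p)*11.896964] = 6.423829; exercise = 7.150000; V(2,1) = max -> 7.150000
  V(2,2) = exp(-r*dt) * [p*11.896964 + (1-p)*20.176794] = 14.902990; exercise = 16.227024; V(2,2) = max -> 16.227024
  V(1,0) = exp(-r*dt) * [p*1.155637 + (1-p)*7.150000] = 3.534200; exercise = 1.945992; V(1,0) = max -> 3.534200
  V(1,1) = exp(-r*dt) * [p*7.150000 + (1-p)*16.227024] = 10.605284; exercise = 11.896964; V(1,1) = max -> 11.896964
  V(0,0) = exp(-r*dt) * [p*3.534200 + (1-p)*11.896964] = 6.800410; exercise = 7.150000; V(0,0) = max -> 7.150000


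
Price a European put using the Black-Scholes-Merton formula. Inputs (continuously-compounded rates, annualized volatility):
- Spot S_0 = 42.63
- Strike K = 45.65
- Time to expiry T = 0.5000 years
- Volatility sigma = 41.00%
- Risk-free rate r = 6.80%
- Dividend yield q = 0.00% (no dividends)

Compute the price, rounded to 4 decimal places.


Answer: Price = 5.7814

Derivation:
d1 = (ln(S/K) + (r - q + 0.5*sigma^2) * T) / (sigma * sqrt(T)) = 0.02614441
d2 = d1 - sigma * sqrt(T) = -0.26376937
exp(-rT) = 0.96657150; exp(-qT) = 1.00000000
P = K * exp(-rT) * N(-d2) - S_0 * exp(-qT) * N(-d1)
N(-d1) = 0.48957108; N(-d2) = 0.60402118
P = 45.6500 * 0.96657150 * 0.60402118 - 42.6300 * 1.00000000 * 0.48957108 = 5.7814


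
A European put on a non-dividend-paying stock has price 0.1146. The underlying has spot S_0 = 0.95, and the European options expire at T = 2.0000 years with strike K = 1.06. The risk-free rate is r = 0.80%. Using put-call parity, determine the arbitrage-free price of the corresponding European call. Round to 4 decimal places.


Put-call parity: C - P = S_0 * exp(-qT) - K * exp(-rT).
S_0 * exp(-qT) = 0.9500 * 1.00000000 = 0.95000000
K * exp(-rT) = 1.0600 * 0.98412732 = 1.04317496
C = P + S*exp(-qT) - K*exp(-rT)
C = 0.1146 + 0.95000000 - 1.04317496 = 0.0214

Answer: Call price = 0.0214


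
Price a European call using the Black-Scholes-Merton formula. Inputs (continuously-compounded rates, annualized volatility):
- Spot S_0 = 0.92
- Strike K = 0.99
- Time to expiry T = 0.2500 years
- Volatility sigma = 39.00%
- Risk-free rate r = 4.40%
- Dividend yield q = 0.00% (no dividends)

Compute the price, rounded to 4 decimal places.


Answer: Price = 0.0479

Derivation:
d1 = (ln(S/K) + (r - q + 0.5*sigma^2) * T) / (sigma * sqrt(T)) = -0.22214755
d2 = d1 - sigma * sqrt(T) = -0.41714755
exp(-rT) = 0.98906028; exp(-qT) = 1.00000000
C = S_0 * exp(-qT) * N(d1) - K * exp(-rT) * N(d2)
N(d1) = 0.41209951; N(d2) = 0.33828524
C = 0.9200 * 1.00000000 * 0.41209951 - 0.9900 * 0.98906028 * 0.33828524 = 0.0479


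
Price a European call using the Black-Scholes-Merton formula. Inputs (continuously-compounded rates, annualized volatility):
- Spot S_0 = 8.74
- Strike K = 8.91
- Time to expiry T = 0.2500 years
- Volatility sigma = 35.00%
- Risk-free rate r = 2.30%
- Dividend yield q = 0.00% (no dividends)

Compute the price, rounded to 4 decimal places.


d1 = (ln(S/K) + (r - q + 0.5*sigma^2) * T) / (sigma * sqrt(T)) = 0.01027685
d2 = d1 - sigma * sqrt(T) = -0.16472315
exp(-rT) = 0.99426650; exp(-qT) = 1.00000000
C = S_0 * exp(-qT) * N(d1) - K * exp(-rT) * N(d2)
N(d1) = 0.50409980; N(d2) = 0.43458095
C = 8.7400 * 1.00000000 * 0.50409980 - 8.9100 * 0.99426650 * 0.43458095 = 0.5559

Answer: Price = 0.5559


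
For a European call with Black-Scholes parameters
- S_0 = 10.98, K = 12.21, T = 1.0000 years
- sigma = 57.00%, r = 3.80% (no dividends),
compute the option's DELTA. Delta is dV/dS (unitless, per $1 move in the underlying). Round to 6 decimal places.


Answer: Delta = 0.565680

Derivation:
d1 = 0.1653862245; d2 = -0.4046137755
phi(d1) = 0.3935233653; exp(-qT) = 1.0000000000; exp(-rT) = 0.9627129409
N(d1) = 0.5656800022
Delta = exp(-qT) * N(d1) = 1.0000000000 * 0.5656800022 = 0.565680


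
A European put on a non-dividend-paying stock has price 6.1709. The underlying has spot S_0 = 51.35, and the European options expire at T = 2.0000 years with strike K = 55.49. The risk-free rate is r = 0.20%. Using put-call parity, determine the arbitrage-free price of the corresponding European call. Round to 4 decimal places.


Put-call parity: C - P = S_0 * exp(-qT) - K * exp(-rT).
S_0 * exp(-qT) = 51.3500 * 1.00000000 = 51.35000000
K * exp(-rT) = 55.4900 * 0.99600799 = 55.26848333
C = P + S*exp(-qT) - K*exp(-rT)
C = 6.1709 + 51.35000000 - 55.26848333 = 2.2524

Answer: Call price = 2.2524


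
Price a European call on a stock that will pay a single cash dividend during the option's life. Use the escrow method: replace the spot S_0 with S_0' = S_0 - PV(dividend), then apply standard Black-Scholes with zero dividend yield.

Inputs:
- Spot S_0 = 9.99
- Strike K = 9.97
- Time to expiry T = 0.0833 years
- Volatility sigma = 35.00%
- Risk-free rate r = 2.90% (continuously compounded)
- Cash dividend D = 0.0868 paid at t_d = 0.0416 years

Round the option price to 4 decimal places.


Answer: Price = 0.3788

Derivation:
PV(D) = D * exp(-r * t_d) = 0.0868 * 0.99879433 = 0.08669535
S_0' = S_0 - PV(D) = 9.9900 - 0.08669535 = 9.90330465
d1 = (ln(S_0'/K) + (r + sigma^2/2)*T) / (sigma*sqrt(T)) = 0.00797641
d2 = d1 - sigma*sqrt(T) = -0.09303968
exp(-rT) = 0.99758722
N(d1) = 0.50318209; N(d2) = 0.46293602
C = S_0' * N(d1) - K * exp(-rT) * N(d2) = 9.90330465 * 0.50318209 - 9.9700 * 0.99758722 * 0.46293602 = 0.3788


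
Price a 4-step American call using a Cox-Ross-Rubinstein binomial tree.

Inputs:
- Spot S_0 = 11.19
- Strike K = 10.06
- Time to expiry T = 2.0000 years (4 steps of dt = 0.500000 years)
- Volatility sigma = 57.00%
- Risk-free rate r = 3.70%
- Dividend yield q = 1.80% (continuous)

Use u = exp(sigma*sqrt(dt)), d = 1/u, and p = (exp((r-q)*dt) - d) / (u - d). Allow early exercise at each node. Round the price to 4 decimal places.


dt = T/N = 0.500000
u = exp(sigma*sqrt(dt)) = 1.496383; d = 1/u = 0.668278
p = (exp((r-q)*dt) - d) / (u - d) = 0.412106
Discount per step: exp(-r*dt) = 0.981670
Stock lattice S(k, i) with i counting down-moves:
  k=0: S(0,0) = 11.1900
  k=1: S(1,0) = 16.7445; S(1,1) = 7.4780
  k=2: S(2,0) = 25.0562; S(2,1) = 11.1900; S(2,2) = 4.9974
  k=3: S(3,0) = 37.4937; S(3,1) = 16.7445; S(3,2) = 7.4780; S(3,3) = 3.3397
  k=4: S(4,0) = 56.1049; S(4,1) = 25.0562; S(4,2) = 11.1900; S(4,3) = 4.9974; S(4,4) = 2.2318
Terminal payoffs V(N, i) = max(S_T - K, 0):
  V(4,0) = 46.044947; V(4,1) = 14.996224; V(4,2) = 1.130000; V(4,3) = 0.000000; V(4,4) = 0.000000
Backward induction: V(k, i) = exp(-r*dt) * [p * V(k+1, i) + (1-p) * V(k+1, i+1)]; then take max(V_cont, immediate exercise) for American.
  V(3,0) = exp(-r*dt) * [p*46.044947 + (1-p)*14.996224] = 27.282177; exercise = 27.433707; V(3,0) = max -> 27.433707
  V(3,1) = exp(-r*dt) * [p*14.996224 + (1-p)*1.130000] = 6.718900; exercise = 6.684526; V(3,1) = max -> 6.718900
  V(3,2) = exp(-r*dt) * [p*1.130000 + (1-p)*0.000000] = 0.457144; exercise = 0.000000; V(3,2) = max -> 0.457144
  V(3,3) = exp(-r*dt) * [p*0.000000 + (1-p)*0.000000] = 0.000000; exercise = 0.000000; V(3,3) = max -> 0.000000
  V(2,0) = exp(-r*dt) * [p*27.433707 + (1-p)*6.718900] = 14.975967; exercise = 14.996224; V(2,0) = max -> 14.996224
  V(2,1) = exp(-r*dt) * [p*6.718900 + (1-p)*0.457144] = 2.981973; exercise = 1.130000; V(2,1) = max -> 2.981973
  V(2,2) = exp(-r*dt) * [p*0.457144 + (1-p)*0.000000] = 0.184939; exercise = 0.000000; V(2,2) = max -> 0.184939
  V(1,0) = exp(-r*dt) * [p*14.996224 + (1-p)*2.981973] = 7.787707; exercise = 6.684526; V(1,0) = max -> 7.787707
  V(1,1) = exp(-r*dt) * [p*2.981973 + (1-p)*0.184939] = 1.313095; exercise = 0.000000; V(1,1) = max -> 1.313095
  V(0,0) = exp(-r*dt) * [p*7.787707 + (1-p)*1.313095] = 3.908345; exercise = 1.130000; V(0,0) = max -> 3.908345

Answer: Price = V(0,0) = 3.9083


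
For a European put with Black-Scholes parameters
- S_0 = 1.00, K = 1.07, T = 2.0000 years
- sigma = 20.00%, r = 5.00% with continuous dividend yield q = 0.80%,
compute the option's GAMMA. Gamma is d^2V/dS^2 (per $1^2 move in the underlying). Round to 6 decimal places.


Answer: Gamma = 1.360818

Derivation:
d1 = 0.1991967586; d2 = -0.0836459538
phi(d1) = 0.3911053932; exp(-qT) = 0.9841273201; exp(-rT) = 0.9048374180
Gamma = exp(-qT) * phi(d1) / (S * sigma * sqrt(T)) = 0.9841273201 * 0.3911053932 / (1.0000 * 0.2000 * 1.4142135624) = 1.360818


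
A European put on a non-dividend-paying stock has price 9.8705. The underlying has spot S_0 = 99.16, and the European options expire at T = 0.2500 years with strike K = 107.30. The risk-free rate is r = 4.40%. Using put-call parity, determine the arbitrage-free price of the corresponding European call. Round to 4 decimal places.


Put-call parity: C - P = S_0 * exp(-qT) - K * exp(-rT).
S_0 * exp(-qT) = 99.1600 * 1.00000000 = 99.16000000
K * exp(-rT) = 107.3000 * 0.98906028 = 106.12616791
C = P + S*exp(-qT) - K*exp(-rT)
C = 9.8705 + 99.16000000 - 106.12616791 = 2.9043

Answer: Call price = 2.9043


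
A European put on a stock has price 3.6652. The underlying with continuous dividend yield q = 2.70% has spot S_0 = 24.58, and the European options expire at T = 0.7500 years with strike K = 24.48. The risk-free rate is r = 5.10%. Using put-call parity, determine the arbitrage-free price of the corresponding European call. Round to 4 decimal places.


Put-call parity: C - P = S_0 * exp(-qT) - K * exp(-rT).
S_0 * exp(-qT) = 24.5800 * 0.97995365 = 24.08726082
K * exp(-rT) = 24.4800 * 0.96247229 = 23.56132173
C = P + S*exp(-qT) - K*exp(-rT)
C = 3.6652 + 24.08726082 - 23.56132173 = 4.1911

Answer: Call price = 4.1911


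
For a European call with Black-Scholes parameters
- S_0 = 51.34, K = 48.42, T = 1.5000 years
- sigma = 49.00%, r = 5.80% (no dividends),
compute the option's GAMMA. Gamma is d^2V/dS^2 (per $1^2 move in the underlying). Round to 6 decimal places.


d1 = 0.5426073418; d2 = -0.0575176452
phi(d1) = 0.3443316811; exp(-qT) = 1.0000000000; exp(-rT) = 0.9166770956
Gamma = exp(-qT) * phi(d1) / (S * sigma * sqrt(T)) = 1.0000000000 * 0.3443316811 / (51.3400 * 0.4900 * 1.2247448714) = 0.011176

Answer: Gamma = 0.011176
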